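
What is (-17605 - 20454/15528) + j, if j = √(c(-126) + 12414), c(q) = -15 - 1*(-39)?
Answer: -45565149/2588 + 3*√1382 ≈ -17495.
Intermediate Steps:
c(q) = 24 (c(q) = -15 + 39 = 24)
j = 3*√1382 (j = √(24 + 12414) = √12438 = 3*√1382 ≈ 111.53)
(-17605 - 20454/15528) + j = (-17605 - 20454/15528) + 3*√1382 = (-17605 - 20454*1/15528) + 3*√1382 = (-17605 - 3409/2588) + 3*√1382 = -45565149/2588 + 3*√1382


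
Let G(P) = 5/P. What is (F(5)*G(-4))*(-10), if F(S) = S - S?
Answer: 0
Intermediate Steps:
F(S) = 0
(F(5)*G(-4))*(-10) = (0*(5/(-4)))*(-10) = (0*(5*(-1/4)))*(-10) = (0*(-5/4))*(-10) = 0*(-10) = 0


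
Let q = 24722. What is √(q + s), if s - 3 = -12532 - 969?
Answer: 2*√2806 ≈ 105.94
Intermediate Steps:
s = -13498 (s = 3 + (-12532 - 969) = 3 - 13501 = -13498)
√(q + s) = √(24722 - 13498) = √11224 = 2*√2806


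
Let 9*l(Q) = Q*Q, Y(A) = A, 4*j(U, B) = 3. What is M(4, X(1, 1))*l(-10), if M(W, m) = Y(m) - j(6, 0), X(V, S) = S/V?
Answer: 25/9 ≈ 2.7778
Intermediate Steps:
j(U, B) = ¾ (j(U, B) = (¼)*3 = ¾)
M(W, m) = -¾ + m (M(W, m) = m - 1*¾ = m - ¾ = -¾ + m)
l(Q) = Q²/9 (l(Q) = (Q*Q)/9 = Q²/9)
M(4, X(1, 1))*l(-10) = (-¾ + 1/1)*((⅑)*(-10)²) = (-¾ + 1*1)*((⅑)*100) = (-¾ + 1)*(100/9) = (¼)*(100/9) = 25/9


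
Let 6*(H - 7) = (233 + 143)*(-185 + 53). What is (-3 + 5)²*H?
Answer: -33060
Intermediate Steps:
H = -8265 (H = 7 + ((233 + 143)*(-185 + 53))/6 = 7 + (376*(-132))/6 = 7 + (⅙)*(-49632) = 7 - 8272 = -8265)
(-3 + 5)²*H = (-3 + 5)²*(-8265) = 2²*(-8265) = 4*(-8265) = -33060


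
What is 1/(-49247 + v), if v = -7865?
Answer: -1/57112 ≈ -1.7509e-5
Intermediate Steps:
1/(-49247 + v) = 1/(-49247 - 7865) = 1/(-57112) = -1/57112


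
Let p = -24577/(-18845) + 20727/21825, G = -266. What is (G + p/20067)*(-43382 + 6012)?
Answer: 364632082512341252/36681773655 ≈ 9.9404e+6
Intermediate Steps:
p = 20599852/9139825 (p = -24577*(-1/18845) + 20727*(1/21825) = 24577/18845 + 2303/2425 = 20599852/9139825 ≈ 2.2539)
(G + p/20067)*(-43382 + 6012) = (-266 + (20599852/9139825)/20067)*(-43382 + 6012) = (-266 + (20599852/9139825)*(1/20067))*(-37370) = (-266 + 20599852/183408868275)*(-37370) = -48786738361298/183408868275*(-37370) = 364632082512341252/36681773655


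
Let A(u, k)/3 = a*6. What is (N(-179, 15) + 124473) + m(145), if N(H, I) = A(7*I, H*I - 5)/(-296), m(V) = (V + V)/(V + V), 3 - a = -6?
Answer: 18422071/148 ≈ 1.2447e+5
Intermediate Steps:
a = 9 (a = 3 - 1*(-6) = 3 + 6 = 9)
A(u, k) = 162 (A(u, k) = 3*(9*6) = 3*54 = 162)
m(V) = 1 (m(V) = (2*V)/((2*V)) = (2*V)*(1/(2*V)) = 1)
N(H, I) = -81/148 (N(H, I) = 162/(-296) = 162*(-1/296) = -81/148)
(N(-179, 15) + 124473) + m(145) = (-81/148 + 124473) + 1 = 18421923/148 + 1 = 18422071/148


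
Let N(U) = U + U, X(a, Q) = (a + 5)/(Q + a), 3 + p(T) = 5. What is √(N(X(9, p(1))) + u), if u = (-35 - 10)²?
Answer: √245333/11 ≈ 45.028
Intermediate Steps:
p(T) = 2 (p(T) = -3 + 5 = 2)
X(a, Q) = (5 + a)/(Q + a)
N(U) = 2*U
u = 2025 (u = (-45)² = 2025)
√(N(X(9, p(1))) + u) = √(2*((5 + 9)/(2 + 9)) + 2025) = √(2*(14/11) + 2025) = √(28/11 + 2025) = √(22303/11) = √245333/11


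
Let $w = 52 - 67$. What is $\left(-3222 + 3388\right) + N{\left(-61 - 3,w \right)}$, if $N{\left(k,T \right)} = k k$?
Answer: $4262$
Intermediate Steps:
$w = -15$ ($w = 52 - 67 = -15$)
$N{\left(k,T \right)} = k^{2}$
$\left(-3222 + 3388\right) + N{\left(-61 - 3,w \right)} = \left(-3222 + 3388\right) + \left(-61 - 3\right)^{2} = 166 + \left(-61 - 3\right)^{2} = 166 + \left(-64\right)^{2} = 166 + 4096 = 4262$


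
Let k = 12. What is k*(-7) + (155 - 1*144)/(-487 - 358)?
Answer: -70991/845 ≈ -84.013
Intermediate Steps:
k*(-7) + (155 - 1*144)/(-487 - 358) = 12*(-7) + (155 - 1*144)/(-487 - 358) = -84 + (155 - 144)/(-845) = -84 + 11*(-1/845) = -84 - 11/845 = -70991/845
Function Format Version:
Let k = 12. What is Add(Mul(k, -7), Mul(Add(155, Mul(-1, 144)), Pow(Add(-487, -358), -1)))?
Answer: Rational(-70991, 845) ≈ -84.013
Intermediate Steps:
Add(Mul(k, -7), Mul(Add(155, Mul(-1, 144)), Pow(Add(-487, -358), -1))) = Add(Mul(12, -7), Mul(Add(155, Mul(-1, 144)), Pow(Add(-487, -358), -1))) = Add(-84, Mul(Add(155, -144), Pow(-845, -1))) = Add(-84, Mul(11, Rational(-1, 845))) = Add(-84, Rational(-11, 845)) = Rational(-70991, 845)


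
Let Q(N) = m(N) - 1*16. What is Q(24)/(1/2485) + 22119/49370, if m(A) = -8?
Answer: -2944404681/49370 ≈ -59640.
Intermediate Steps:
Q(N) = -24 (Q(N) = -8 - 1*16 = -8 - 16 = -24)
Q(24)/(1/2485) + 22119/49370 = -24/(1/2485) + 22119/49370 = -24/1/2485 + 22119*(1/49370) = -24*2485 + 22119/49370 = -59640 + 22119/49370 = -2944404681/49370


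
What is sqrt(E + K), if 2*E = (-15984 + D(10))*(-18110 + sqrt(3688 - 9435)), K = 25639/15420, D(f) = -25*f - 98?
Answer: sqrt(8790965726904345 - 485420520600*I*sqrt(5747))/7710 ≈ 12161.0 - 25.453*I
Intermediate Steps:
D(f) = -98 - 25*f
K = 25639/15420 (K = 25639*(1/15420) = 25639/15420 ≈ 1.6627)
E = 147886260 - 8166*I*sqrt(5747) (E = ((-15984 + (-98 - 25*10))*(-18110 + sqrt(3688 - 9435)))/2 = ((-15984 + (-98 - 250))*(-18110 + sqrt(-5747)))/2 = ((-15984 - 348)*(-18110 + I*sqrt(5747)))/2 = (-16332*(-18110 + I*sqrt(5747)))/2 = (295772520 - 16332*I*sqrt(5747))/2 = 147886260 - 8166*I*sqrt(5747) ≈ 1.4789e+8 - 6.1906e+5*I)
sqrt(E + K) = sqrt((147886260 - 8166*I*sqrt(5747)) + 25639/15420) = sqrt(2280406154839/15420 - 8166*I*sqrt(5747))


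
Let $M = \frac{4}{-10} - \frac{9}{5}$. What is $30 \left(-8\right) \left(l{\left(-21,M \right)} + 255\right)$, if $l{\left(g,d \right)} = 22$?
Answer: $-66480$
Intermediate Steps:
$M = - \frac{11}{5}$ ($M = 4 \left(- \frac{1}{10}\right) - \frac{9}{5} = - \frac{2}{5} - \frac{9}{5} = - \frac{11}{5} \approx -2.2$)
$30 \left(-8\right) \left(l{\left(-21,M \right)} + 255\right) = 30 \left(-8\right) \left(22 + 255\right) = \left(-240\right) 277 = -66480$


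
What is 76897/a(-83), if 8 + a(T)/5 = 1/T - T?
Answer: 6382451/31120 ≈ 205.09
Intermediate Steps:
a(T) = -40 - 5*T + 5/T (a(T) = -40 + 5*(1/T - T) = -40 + (-5*T + 5/T) = -40 - 5*T + 5/T)
76897/a(-83) = 76897/(-40 - 5*(-83) + 5/(-83)) = 76897/(-40 + 415 + 5*(-1/83)) = 76897/(-40 + 415 - 5/83) = 76897/(31120/83) = 76897*(83/31120) = 6382451/31120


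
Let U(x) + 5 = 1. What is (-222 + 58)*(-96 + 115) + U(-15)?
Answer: -3120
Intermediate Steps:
U(x) = -4 (U(x) = -5 + 1 = -4)
(-222 + 58)*(-96 + 115) + U(-15) = (-222 + 58)*(-96 + 115) - 4 = -164*19 - 4 = -3116 - 4 = -3120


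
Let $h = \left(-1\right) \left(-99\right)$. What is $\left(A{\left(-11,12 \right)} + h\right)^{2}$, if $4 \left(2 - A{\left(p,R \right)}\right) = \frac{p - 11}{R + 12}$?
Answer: $\frac{23609881}{2304} \approx 10247.0$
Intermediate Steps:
$A{\left(p,R \right)} = 2 - \frac{-11 + p}{4 \left(12 + R\right)}$ ($A{\left(p,R \right)} = 2 - \frac{\left(p - 11\right) \frac{1}{R + 12}}{4} = 2 - \frac{\left(-11 + p\right) \frac{1}{12 + R}}{4} = 2 - \frac{\frac{1}{12 + R} \left(-11 + p\right)}{4} = 2 - \frac{-11 + p}{4 \left(12 + R\right)}$)
$h = 99$
$\left(A{\left(-11,12 \right)} + h\right)^{2} = \left(\frac{107 - -11 + 8 \cdot 12}{4 \left(12 + 12\right)} + 99\right)^{2} = \left(\frac{107 + 11 + 96}{4 \cdot 24} + 99\right)^{2} = \left(\frac{1}{4} \cdot \frac{1}{24} \cdot 214 + 99\right)^{2} = \left(\frac{107}{48} + 99\right)^{2} = \left(\frac{4859}{48}\right)^{2} = \frac{23609881}{2304}$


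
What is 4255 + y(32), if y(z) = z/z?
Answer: 4256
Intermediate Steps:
y(z) = 1
4255 + y(32) = 4255 + 1 = 4256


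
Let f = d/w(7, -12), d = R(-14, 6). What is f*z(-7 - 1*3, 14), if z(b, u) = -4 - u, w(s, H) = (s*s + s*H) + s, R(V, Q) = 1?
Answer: 9/14 ≈ 0.64286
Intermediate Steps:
w(s, H) = s + s**2 + H*s (w(s, H) = (s**2 + H*s) + s = s + s**2 + H*s)
d = 1
f = -1/28 (f = 1/(7*(1 - 12 + 7)) = 1/(7*(-4)) = 1/(-28) = 1*(-1/28) = -1/28 ≈ -0.035714)
f*z(-7 - 1*3, 14) = -(-4 - 1*14)/28 = -(-4 - 14)/28 = -1/28*(-18) = 9/14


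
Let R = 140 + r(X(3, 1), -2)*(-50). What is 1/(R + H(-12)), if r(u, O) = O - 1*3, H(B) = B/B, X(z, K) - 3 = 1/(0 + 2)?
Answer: 1/391 ≈ 0.0025575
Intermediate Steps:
X(z, K) = 7/2 (X(z, K) = 3 + 1/(0 + 2) = 3 + 1/2 = 3 + ½ = 7/2)
H(B) = 1
r(u, O) = -3 + O (r(u, O) = O - 3 = -3 + O)
R = 390 (R = 140 + (-3 - 2)*(-50) = 140 - 5*(-50) = 140 + 250 = 390)
1/(R + H(-12)) = 1/(390 + 1) = 1/391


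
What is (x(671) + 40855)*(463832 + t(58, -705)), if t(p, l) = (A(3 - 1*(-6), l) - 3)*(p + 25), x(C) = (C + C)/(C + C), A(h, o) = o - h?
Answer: 16518938776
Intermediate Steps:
x(C) = 1 (x(C) = (2*C)/((2*C)) = (2*C)*(1/(2*C)) = 1)
t(p, l) = (-12 + l)*(25 + p) (t(p, l) = ((l - (3 - 1*(-6))) - 3)*(p + 25) = ((l - (3 + 6)) - 3)*(25 + p) = ((l - 1*9) - 3)*(25 + p) = ((l - 9) - 3)*(25 + p) = ((-9 + l) - 3)*(25 + p) = (-12 + l)*(25 + p))
(x(671) + 40855)*(463832 + t(58, -705)) = (1 + 40855)*(463832 + (-300 - 12*58 + 25*(-705) - 705*58)) = 40856*(463832 + (-300 - 696 - 17625 - 40890)) = 40856*(463832 - 59511) = 40856*404321 = 16518938776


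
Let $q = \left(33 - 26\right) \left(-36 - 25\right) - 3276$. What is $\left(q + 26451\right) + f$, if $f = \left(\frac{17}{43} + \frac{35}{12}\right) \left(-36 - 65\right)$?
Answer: $\frac{11565359}{516} \approx 22414.0$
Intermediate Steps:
$q = -3703$ ($q = 7 \left(-61\right) - 3276 = -427 - 3276 = -3703$)
$f = - \frac{172609}{516}$ ($f = \left(17 \cdot \frac{1}{43} + 35 \cdot \frac{1}{12}\right) \left(-101\right) = \left(\frac{17}{43} + \frac{35}{12}\right) \left(-101\right) = \frac{1709}{516} \left(-101\right) = - \frac{172609}{516} \approx -334.51$)
$\left(q + 26451\right) + f = \left(-3703 + 26451\right) - \frac{172609}{516} = 22748 - \frac{172609}{516} = \frac{11565359}{516}$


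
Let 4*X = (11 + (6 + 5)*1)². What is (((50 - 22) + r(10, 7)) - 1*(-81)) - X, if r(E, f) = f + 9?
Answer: 4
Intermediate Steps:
r(E, f) = 9 + f
X = 121 (X = (11 + (6 + 5)*1)²/4 = (11 + 11*1)²/4 = (11 + 11)²/4 = (¼)*22² = (¼)*484 = 121)
(((50 - 22) + r(10, 7)) - 1*(-81)) - X = (((50 - 22) + (9 + 7)) - 1*(-81)) - 1*121 = ((28 + 16) + 81) - 121 = (44 + 81) - 121 = 125 - 121 = 4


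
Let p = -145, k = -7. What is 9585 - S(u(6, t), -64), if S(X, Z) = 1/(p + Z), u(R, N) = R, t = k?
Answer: 2003266/209 ≈ 9585.0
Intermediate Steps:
t = -7
S(X, Z) = 1/(-145 + Z)
9585 - S(u(6, t), -64) = 9585 - 1/(-145 - 64) = 9585 - 1/(-209) = 9585 - 1*(-1/209) = 9585 + 1/209 = 2003266/209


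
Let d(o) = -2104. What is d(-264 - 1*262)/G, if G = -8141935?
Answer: 2104/8141935 ≈ 0.00025842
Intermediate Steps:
d(-264 - 1*262)/G = -2104/(-8141935) = -2104*(-1/8141935) = 2104/8141935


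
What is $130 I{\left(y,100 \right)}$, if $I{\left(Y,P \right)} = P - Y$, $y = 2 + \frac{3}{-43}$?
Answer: $\frac{548210}{43} \approx 12749.0$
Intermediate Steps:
$y = \frac{83}{43}$ ($y = 2 + 3 \left(- \frac{1}{43}\right) = 2 - \frac{3}{43} = \frac{83}{43} \approx 1.9302$)
$130 I{\left(y,100 \right)} = 130 \left(100 - \frac{83}{43}\right) = 130 \cdot \frac{4217}{43} = \frac{548210}{43}$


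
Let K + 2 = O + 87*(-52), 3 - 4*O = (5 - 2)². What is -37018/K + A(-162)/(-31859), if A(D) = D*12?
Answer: 2376315844/288483245 ≈ 8.2373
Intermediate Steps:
A(D) = 12*D
O = -3/2 (O = ¾ - (5 - 2)²/4 = ¾ - ¼*3² = ¾ - ¼*9 = ¾ - 9/4 = -3/2 ≈ -1.5000)
K = -9055/2 (K = -2 + (-3/2 + 87*(-52)) = -2 + (-3/2 - 4524) = -2 - 9051/2 = -9055/2 ≈ -4527.5)
-37018/K + A(-162)/(-31859) = -37018/(-9055/2) + (12*(-162))/(-31859) = -37018*(-2/9055) - 1944*(-1/31859) = 74036/9055 + 1944/31859 = 2376315844/288483245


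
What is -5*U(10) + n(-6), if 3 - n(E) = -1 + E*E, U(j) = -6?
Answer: -2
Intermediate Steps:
n(E) = 4 - E² (n(E) = 3 - (-1 + E*E) = 3 - (-1 + E²) = 3 + (1 - E²) = 4 - E²)
-5*U(10) + n(-6) = -5*(-6) + (4 - 1*(-6)²) = 30 + (4 - 1*36) = 30 + (4 - 36) = 30 - 32 = -2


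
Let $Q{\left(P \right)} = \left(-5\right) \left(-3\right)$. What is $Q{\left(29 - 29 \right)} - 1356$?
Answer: $-1341$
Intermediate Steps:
$Q{\left(P \right)} = 15$
$Q{\left(29 - 29 \right)} - 1356 = 15 - 1356 = -1341$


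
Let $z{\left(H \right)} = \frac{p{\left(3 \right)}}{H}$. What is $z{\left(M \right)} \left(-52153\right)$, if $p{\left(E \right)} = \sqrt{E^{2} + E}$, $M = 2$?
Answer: $- 52153 \sqrt{3} \approx -90332.0$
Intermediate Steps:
$p{\left(E \right)} = \sqrt{E + E^{2}}$
$z{\left(H \right)} = \frac{2 \sqrt{3}}{H}$ ($z{\left(H \right)} = \frac{\sqrt{3 \left(1 + 3\right)}}{H} = \frac{\sqrt{3 \cdot 4}}{H} = \frac{\sqrt{12}}{H} = \frac{2 \sqrt{3}}{H}$)
$z{\left(M \right)} \left(-52153\right) = \frac{2 \sqrt{3}}{2} \left(-52153\right) = 2 \sqrt{3} \cdot \frac{1}{2} \left(-52153\right) = \sqrt{3} \left(-52153\right) = - 52153 \sqrt{3}$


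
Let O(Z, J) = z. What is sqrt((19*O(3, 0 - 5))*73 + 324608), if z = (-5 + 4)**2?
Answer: sqrt(325995) ≈ 570.96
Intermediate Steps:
z = 1 (z = (-1)**2 = 1)
O(Z, J) = 1
sqrt((19*O(3, 0 - 5))*73 + 324608) = sqrt((19*1)*73 + 324608) = sqrt(19*73 + 324608) = sqrt(1387 + 324608) = sqrt(325995)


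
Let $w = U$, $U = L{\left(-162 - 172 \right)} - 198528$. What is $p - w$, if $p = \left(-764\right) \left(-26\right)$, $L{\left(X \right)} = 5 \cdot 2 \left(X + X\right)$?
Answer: $225072$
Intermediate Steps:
$L{\left(X \right)} = 20 X$ ($L{\left(X \right)} = 10 \cdot 2 X = 20 X$)
$p = 19864$
$U = -205208$ ($U = 20 \left(-162 - 172\right) - 198528 = 20 \left(-334\right) - 198528 = -6680 - 198528 = -205208$)
$w = -205208$
$p - w = 19864 - -205208 = 19864 + 205208 = 225072$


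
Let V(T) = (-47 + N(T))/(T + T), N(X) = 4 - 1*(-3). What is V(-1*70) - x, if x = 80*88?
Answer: -49278/7 ≈ -7039.7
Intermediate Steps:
N(X) = 7 (N(X) = 4 + 3 = 7)
x = 7040
V(T) = -20/T (V(T) = (-47 + 7)/(T + T) = -40*1/(2*T) = -20/T)
V(-1*70) - x = -20/((-1*70)) - 1*7040 = -20/(-70) - 7040 = -20*(-1/70) - 7040 = 2/7 - 7040 = -49278/7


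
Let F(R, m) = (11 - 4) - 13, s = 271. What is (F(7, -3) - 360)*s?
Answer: -99186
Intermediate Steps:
F(R, m) = -6 (F(R, m) = 7 - 13 = -6)
(F(7, -3) - 360)*s = (-6 - 360)*271 = -366*271 = -99186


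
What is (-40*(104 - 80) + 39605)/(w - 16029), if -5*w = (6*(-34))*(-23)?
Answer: -193225/84837 ≈ -2.2776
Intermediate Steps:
w = -4692/5 (w = -6*(-34)*(-23)/5 = -(-204)*(-23)/5 = -⅕*4692 = -4692/5 ≈ -938.40)
(-40*(104 - 80) + 39605)/(w - 16029) = (-40*(104 - 80) + 39605)/(-4692/5 - 16029) = (-40*24 + 39605)/(-84837/5) = (-960 + 39605)*(-5/84837) = 38645*(-5/84837) = -193225/84837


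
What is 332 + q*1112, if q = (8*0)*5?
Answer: 332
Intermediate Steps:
q = 0 (q = 0*5 = 0)
332 + q*1112 = 332 + 0*1112 = 332 + 0 = 332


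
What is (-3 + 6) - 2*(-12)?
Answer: 27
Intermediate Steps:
(-3 + 6) - 2*(-12) = 3 + 24 = 27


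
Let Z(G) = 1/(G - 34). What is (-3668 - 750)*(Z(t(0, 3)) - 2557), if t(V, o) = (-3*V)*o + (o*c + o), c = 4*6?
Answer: 463165448/41 ≈ 1.1297e+7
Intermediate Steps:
c = 24
t(V, o) = 25*o - 3*V*o (t(V, o) = (-3*V)*o + (o*24 + o) = -3*V*o + (24*o + o) = -3*V*o + 25*o = 25*o - 3*V*o)
Z(G) = 1/(-34 + G)
(-3668 - 750)*(Z(t(0, 3)) - 2557) = (-3668 - 750)*(1/(-34 + 3*(25 - 3*0)) - 2557) = -4418*(1/(-34 + 3*(25 + 0)) - 2557) = -4418*(1/(-34 + 3*25) - 2557) = -4418*(1/(-34 + 75) - 2557) = -4418*(1/41 - 2557) = -4418*(-104836/41) = 463165448/41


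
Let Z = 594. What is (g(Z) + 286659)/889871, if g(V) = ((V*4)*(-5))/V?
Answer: 286639/889871 ≈ 0.32211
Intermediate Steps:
g(V) = -20 (g(V) = ((4*V)*(-5))/V = (-20*V)/V = -20)
(g(Z) + 286659)/889871 = (-20 + 286659)/889871 = 286639*(1/889871) = 286639/889871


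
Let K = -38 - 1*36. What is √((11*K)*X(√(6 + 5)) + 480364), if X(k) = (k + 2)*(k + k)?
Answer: 2*√(115614 - 814*√11) ≈ 672.05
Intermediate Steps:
K = -74 (K = -38 - 36 = -74)
X(k) = 2*k*(2 + k) (X(k) = (2 + k)*(2*k) = 2*k*(2 + k))
√((11*K)*X(√(6 + 5)) + 480364) = √((11*(-74))*(2*√(6 + 5)*(2 + √(6 + 5))) + 480364) = √(-1628*√11*(2 + √11) + 480364) = √(480364 - 1628*√11*(2 + √11))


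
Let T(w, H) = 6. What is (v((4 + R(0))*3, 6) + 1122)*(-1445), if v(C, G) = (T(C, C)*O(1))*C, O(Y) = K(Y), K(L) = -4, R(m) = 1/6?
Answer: -1187790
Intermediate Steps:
R(m) = 1/6
O(Y) = -4
v(C, G) = -24*C (v(C, G) = (6*(-4))*C = -24*C)
(v((4 + R(0))*3, 6) + 1122)*(-1445) = (-24*(4 + 1/6)*3 + 1122)*(-1445) = (-100*3 + 1122)*(-1445) = (-24*25/2 + 1122)*(-1445) = (-300 + 1122)*(-1445) = 822*(-1445) = -1187790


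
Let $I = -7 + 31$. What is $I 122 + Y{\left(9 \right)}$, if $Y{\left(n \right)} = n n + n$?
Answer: $3018$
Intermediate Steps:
$Y{\left(n \right)} = n + n^{2}$ ($Y{\left(n \right)} = n^{2} + n = n + n^{2}$)
$I = 24$
$I 122 + Y{\left(9 \right)} = 24 \cdot 122 + 9 \left(1 + 9\right) = 2928 + 9 \cdot 10 = 2928 + 90 = 3018$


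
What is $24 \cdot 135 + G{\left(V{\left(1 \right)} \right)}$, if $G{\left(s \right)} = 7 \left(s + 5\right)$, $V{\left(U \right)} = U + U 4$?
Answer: $3310$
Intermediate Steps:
$V{\left(U \right)} = 5 U$ ($V{\left(U \right)} = U + 4 U = 5 U$)
$G{\left(s \right)} = 35 + 7 s$ ($G{\left(s \right)} = 7 \left(5 + s\right) = 35 + 7 s$)
$24 \cdot 135 + G{\left(V{\left(1 \right)} \right)} = 24 \cdot 135 + \left(35 + 7 \cdot 5 \cdot 1\right) = 3240 + \left(35 + 7 \cdot 5\right) = 3240 + \left(35 + 35\right) = 3240 + 70 = 3310$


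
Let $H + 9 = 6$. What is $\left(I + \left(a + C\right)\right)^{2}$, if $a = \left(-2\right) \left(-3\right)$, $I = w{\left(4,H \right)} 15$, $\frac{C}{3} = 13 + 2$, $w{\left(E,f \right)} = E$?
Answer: $12321$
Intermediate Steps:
$H = -3$ ($H = -9 + 6 = -3$)
$C = 45$ ($C = 3 \left(13 + 2\right) = 3 \cdot 15 = 45$)
$I = 60$ ($I = 4 \cdot 15 = 60$)
$a = 6$
$\left(I + \left(a + C\right)\right)^{2} = \left(60 + \left(6 + 45\right)\right)^{2} = \left(60 + 51\right)^{2} = 111^{2} = 12321$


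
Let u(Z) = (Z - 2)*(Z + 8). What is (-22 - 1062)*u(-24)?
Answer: -450944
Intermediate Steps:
u(Z) = (-2 + Z)*(8 + Z)
(-22 - 1062)*u(-24) = (-22 - 1062)*(-16 + (-24)² + 6*(-24)) = -1084*(-16 + 576 - 144) = -1084*416 = -450944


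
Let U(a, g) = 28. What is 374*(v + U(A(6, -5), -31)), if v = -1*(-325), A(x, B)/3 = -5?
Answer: 132022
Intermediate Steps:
A(x, B) = -15 (A(x, B) = 3*(-5) = -15)
v = 325
374*(v + U(A(6, -5), -31)) = 374*(325 + 28) = 374*353 = 132022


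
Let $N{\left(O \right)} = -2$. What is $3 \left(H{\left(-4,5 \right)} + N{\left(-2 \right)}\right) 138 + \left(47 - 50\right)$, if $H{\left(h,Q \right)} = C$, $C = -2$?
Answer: $-1659$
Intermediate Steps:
$H{\left(h,Q \right)} = -2$
$3 \left(H{\left(-4,5 \right)} + N{\left(-2 \right)}\right) 138 + \left(47 - 50\right) = 3 \left(-2 - 2\right) 138 + \left(47 - 50\right) = 3 \left(-4\right) 138 - 3 = \left(-12\right) 138 - 3 = -1656 - 3 = -1659$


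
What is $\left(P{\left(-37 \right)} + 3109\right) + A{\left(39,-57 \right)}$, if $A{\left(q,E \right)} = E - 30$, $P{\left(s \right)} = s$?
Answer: $2985$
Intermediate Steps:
$A{\left(q,E \right)} = -30 + E$ ($A{\left(q,E \right)} = E - 30 = -30 + E$)
$\left(P{\left(-37 \right)} + 3109\right) + A{\left(39,-57 \right)} = \left(-37 + 3109\right) - 87 = 3072 - 87 = 2985$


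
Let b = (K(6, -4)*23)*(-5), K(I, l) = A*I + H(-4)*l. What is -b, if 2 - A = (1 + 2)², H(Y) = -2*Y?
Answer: -8510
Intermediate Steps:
A = -7 (A = 2 - (1 + 2)² = 2 - 1*3² = 2 - 1*9 = 2 - 9 = -7)
K(I, l) = -7*I + 8*l (K(I, l) = -7*I + (-2*(-4))*l = -7*I + 8*l)
b = 8510 (b = ((-7*6 + 8*(-4))*23)*(-5) = ((-42 - 32)*23)*(-5) = -74*23*(-5) = -1702*(-5) = 8510)
-b = -1*8510 = -8510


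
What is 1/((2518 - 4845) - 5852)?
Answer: -1/8179 ≈ -0.00012226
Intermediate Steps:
1/((2518 - 4845) - 5852) = 1/(-2327 - 5852) = 1/(-8179) = -1/8179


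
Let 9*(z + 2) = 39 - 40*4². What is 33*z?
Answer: -6809/3 ≈ -2269.7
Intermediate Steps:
z = -619/9 (z = -2 + (39 - 40*4²)/9 = -2 + (39 - 40*16)/9 = -2 + (39 - 640)/9 = -2 + (⅑)*(-601) = -2 - 601/9 = -619/9 ≈ -68.778)
33*z = 33*(-619/9) = -6809/3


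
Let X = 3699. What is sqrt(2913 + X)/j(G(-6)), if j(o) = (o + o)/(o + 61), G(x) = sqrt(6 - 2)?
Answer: 63*sqrt(1653)/2 ≈ 1280.7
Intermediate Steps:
G(x) = 2 (G(x) = sqrt(4) = 2)
j(o) = 2*o/(61 + o) (j(o) = (2*o)/(61 + o) = 2*o/(61 + o))
sqrt(2913 + X)/j(G(-6)) = sqrt(2913 + 3699)/((2*2/(61 + 2))) = sqrt(6612)/((2*2/63)) = (2*sqrt(1653))/((2*2*(1/63))) = (2*sqrt(1653))/(4/63) = (2*sqrt(1653))*(63/4) = 63*sqrt(1653)/2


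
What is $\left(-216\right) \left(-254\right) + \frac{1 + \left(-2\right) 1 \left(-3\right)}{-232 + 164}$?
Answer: $\frac{3730745}{68} \approx 54864.0$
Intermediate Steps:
$\left(-216\right) \left(-254\right) + \frac{1 + \left(-2\right) 1 \left(-3\right)}{-232 + 164} = 54864 + \frac{1 - -6}{-68} = 54864 + \left(1 + 6\right) \left(- \frac{1}{68}\right) = 54864 + 7 \left(- \frac{1}{68}\right) = 54864 - \frac{7}{68} = \frac{3730745}{68}$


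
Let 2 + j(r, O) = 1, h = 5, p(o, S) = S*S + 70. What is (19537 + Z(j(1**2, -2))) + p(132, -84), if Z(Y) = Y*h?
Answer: 26658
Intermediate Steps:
p(o, S) = 70 + S**2 (p(o, S) = S**2 + 70 = 70 + S**2)
j(r, O) = -1 (j(r, O) = -2 + 1 = -1)
Z(Y) = 5*Y (Z(Y) = Y*5 = 5*Y)
(19537 + Z(j(1**2, -2))) + p(132, -84) = (19537 + 5*(-1)) + (70 + (-84)**2) = (19537 - 5) + (70 + 7056) = 19532 + 7126 = 26658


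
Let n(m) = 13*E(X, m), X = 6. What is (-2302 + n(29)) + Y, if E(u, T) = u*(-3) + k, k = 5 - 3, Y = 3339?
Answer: 829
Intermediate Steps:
k = 2
E(u, T) = 2 - 3*u (E(u, T) = u*(-3) + 2 = -3*u + 2 = 2 - 3*u)
n(m) = -208 (n(m) = 13*(2 - 3*6) = 13*(2 - 18) = 13*(-16) = -208)
(-2302 + n(29)) + Y = (-2302 - 208) + 3339 = -2510 + 3339 = 829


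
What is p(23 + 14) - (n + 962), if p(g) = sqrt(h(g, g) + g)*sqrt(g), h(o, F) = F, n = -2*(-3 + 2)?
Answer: -964 + 37*sqrt(2) ≈ -911.67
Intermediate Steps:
n = 2 (n = -2*(-1) = 2)
p(g) = g*sqrt(2) (p(g) = sqrt(g + g)*sqrt(g) = sqrt(2*g)*sqrt(g) = (sqrt(2)*sqrt(g))*sqrt(g) = g*sqrt(2))
p(23 + 14) - (n + 962) = (23 + 14)*sqrt(2) - (2 + 962) = 37*sqrt(2) - 1*964 = 37*sqrt(2) - 964 = -964 + 37*sqrt(2)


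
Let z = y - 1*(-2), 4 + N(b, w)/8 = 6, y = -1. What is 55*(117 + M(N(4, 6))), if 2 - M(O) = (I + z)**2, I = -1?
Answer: 6545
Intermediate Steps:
N(b, w) = 16 (N(b, w) = -32 + 8*6 = -32 + 48 = 16)
z = 1 (z = -1 - 1*(-2) = -1 + 2 = 1)
M(O) = 2 (M(O) = 2 - (-1 + 1)**2 = 2 - 1*0**2 = 2 - 1*0 = 2 + 0 = 2)
55*(117 + M(N(4, 6))) = 55*(117 + 2) = 55*119 = 6545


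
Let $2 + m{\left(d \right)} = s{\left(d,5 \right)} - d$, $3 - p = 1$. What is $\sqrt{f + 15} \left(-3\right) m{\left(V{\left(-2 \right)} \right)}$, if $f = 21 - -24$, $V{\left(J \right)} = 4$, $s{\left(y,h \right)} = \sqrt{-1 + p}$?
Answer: $30 \sqrt{15} \approx 116.19$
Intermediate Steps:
$p = 2$ ($p = 3 - 1 = 2$)
$s{\left(y,h \right)} = 1$ ($s{\left(y,h \right)} = \sqrt{-1 + 2} = \sqrt{1} = 1$)
$m{\left(d \right)} = -1 - d$ ($m{\left(d \right)} = -2 - \left(-1 + d\right) = -1 - d$)
$f = 45$ ($f = 21 + 24 = 45$)
$\sqrt{f + 15} \left(-3\right) m{\left(V{\left(-2 \right)} \right)} = \sqrt{45 + 15} \left(-3\right) \left(-1 - 4\right) = \sqrt{60} \left(-3\right) \left(-1 - 4\right) = 2 \sqrt{15} \left(-3\right) \left(-5\right) = - 6 \sqrt{15} \left(-5\right) = 30 \sqrt{15}$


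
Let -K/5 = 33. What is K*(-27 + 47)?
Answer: -3300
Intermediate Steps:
K = -165 (K = -5*33 = -165)
K*(-27 + 47) = -165*(-27 + 47) = -165*20 = -3300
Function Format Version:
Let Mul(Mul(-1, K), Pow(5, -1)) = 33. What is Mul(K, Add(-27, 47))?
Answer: -3300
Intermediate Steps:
K = -165 (K = Mul(-5, 33) = -165)
Mul(K, Add(-27, 47)) = Mul(-165, Add(-27, 47)) = Mul(-165, 20) = -3300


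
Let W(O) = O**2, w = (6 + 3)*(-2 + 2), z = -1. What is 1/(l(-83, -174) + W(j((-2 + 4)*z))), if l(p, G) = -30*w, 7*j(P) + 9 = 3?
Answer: 49/36 ≈ 1.3611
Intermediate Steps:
j(P) = -6/7 (j(P) = -9/7 + (1/7)*3 = -9/7 + 3/7 = -6/7)
w = 0 (w = 9*0 = 0)
l(p, G) = 0 (l(p, G) = -30*0 = 0)
1/(l(-83, -174) + W(j((-2 + 4)*z))) = 1/(0 + (-6/7)**2) = 1/(0 + 36/49) = 1/(36/49) = 49/36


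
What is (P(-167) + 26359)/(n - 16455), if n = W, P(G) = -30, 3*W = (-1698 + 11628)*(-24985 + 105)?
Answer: -26329/82369255 ≈ -0.00031965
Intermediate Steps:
W = -82352800 (W = ((-1698 + 11628)*(-24985 + 105))/3 = (9930*(-24880))/3 = (⅓)*(-247058400) = -82352800)
n = -82352800
(P(-167) + 26359)/(n - 16455) = (-30 + 26359)/(-82352800 - 16455) = 26329/(-82369255) = 26329*(-1/82369255) = -26329/82369255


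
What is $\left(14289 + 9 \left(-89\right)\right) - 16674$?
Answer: $-3186$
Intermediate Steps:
$\left(14289 + 9 \left(-89\right)\right) - 16674 = \left(14289 - 801\right) - 16674 = 13488 - 16674 = -3186$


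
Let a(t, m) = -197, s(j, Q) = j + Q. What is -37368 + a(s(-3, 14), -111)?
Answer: -37565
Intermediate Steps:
s(j, Q) = Q + j
-37368 + a(s(-3, 14), -111) = -37368 - 197 = -37565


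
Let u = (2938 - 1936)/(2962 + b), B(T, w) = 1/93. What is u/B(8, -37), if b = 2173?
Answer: 93186/5135 ≈ 18.147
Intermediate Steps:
B(T, w) = 1/93
u = 1002/5135 (u = (2938 - 1936)/(2962 + 2173) = 1002/5135 ≈ 0.19513)
u/B(8, -37) = 1002/(5135*(1/93)) = (1002/5135)*93 = 93186/5135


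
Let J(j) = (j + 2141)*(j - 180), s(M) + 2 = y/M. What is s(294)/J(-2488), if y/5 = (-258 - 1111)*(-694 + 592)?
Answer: 116267/45364004 ≈ 0.0025630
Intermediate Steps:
y = 698190 (y = 5*((-258 - 1111)*(-694 + 592)) = 5*(-1369*(-102)) = 5*139638 = 698190)
s(M) = -2 + 698190/M
J(j) = (-180 + j)*(2141 + j) (J(j) = (2141 + j)*(-180 + j) = (-180 + j)*(2141 + j))
s(294)/J(-2488) = (-2 + 698190/294)/(-385380 + (-2488)² + 1961*(-2488)) = (-2 + 698190*(1/294))/(-385380 + 6190144 - 4878968) = (-2 + 116365/49)/925796 = (116267/49)*(1/925796) = 116267/45364004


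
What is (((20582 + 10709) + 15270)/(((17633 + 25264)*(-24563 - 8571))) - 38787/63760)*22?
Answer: -303230620397023/22656306216120 ≈ -13.384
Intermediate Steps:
(((20582 + 10709) + 15270)/(((17633 + 25264)*(-24563 - 8571))) - 38787/63760)*22 = ((31291 + 15270)/((42897*(-33134))) - 38787*1/63760)*22 = (46561/(-1421349198) - 38787/63760)*22 = (46561*(-1/1421349198) - 38787/63760)*22 = (-46561/1421349198 - 38787/63760)*22 = -27566420036093/45312612432240*22 = -303230620397023/22656306216120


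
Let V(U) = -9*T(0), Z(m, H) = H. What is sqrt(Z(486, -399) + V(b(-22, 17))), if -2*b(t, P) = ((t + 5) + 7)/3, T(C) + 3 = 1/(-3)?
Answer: 3*I*sqrt(41) ≈ 19.209*I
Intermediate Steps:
T(C) = -10/3 (T(C) = -3 + 1/(-3) = -3 - 1/3 = -10/3)
b(t, P) = -2 - t/6 (b(t, P) = -((t + 5) + 7)/(2*3) = -((5 + t) + 7)/(2*3) = -(12 + t)/(2*3) = -(4 + t/3)/2 = -2 - t/6)
V(U) = 30 (V(U) = -9*(-10/3) = 30)
sqrt(Z(486, -399) + V(b(-22, 17))) = sqrt(-399 + 30) = sqrt(-369) = 3*I*sqrt(41)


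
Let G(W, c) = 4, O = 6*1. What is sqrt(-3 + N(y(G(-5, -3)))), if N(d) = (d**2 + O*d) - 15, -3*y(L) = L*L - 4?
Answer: I*sqrt(26) ≈ 5.099*I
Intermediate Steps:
O = 6
y(L) = 4/3 - L**2/3 (y(L) = -(L*L - 4)/3 = -(L**2 - 4)/3 = -(-4 + L**2)/3 = 4/3 - L**2/3)
N(d) = -15 + d**2 + 6*d (N(d) = (d**2 + 6*d) - 15 = -15 + d**2 + 6*d)
sqrt(-3 + N(y(G(-5, -3)))) = sqrt(-3 + (-15 + (4/3 - 1/3*4**2)**2 + 6*(4/3 - 1/3*4**2))) = sqrt(-3 + (-15 + (4/3 - 1/3*16)**2 + 6*(4/3 - 1/3*16))) = sqrt(-3 + (-15 + (4/3 - 16/3)**2 + 6*(4/3 - 16/3))) = sqrt(-3 + (-15 + (-4)**2 + 6*(-4))) = sqrt(-3 + (-15 + 16 - 24)) = sqrt(-3 - 23) = sqrt(-26) = I*sqrt(26)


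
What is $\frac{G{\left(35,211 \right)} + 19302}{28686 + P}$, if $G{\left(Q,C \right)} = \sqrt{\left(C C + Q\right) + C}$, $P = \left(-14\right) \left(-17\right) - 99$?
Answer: $\frac{19302}{28825} + \frac{\sqrt{44767}}{28825} \approx 0.67697$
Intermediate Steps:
$P = 139$ ($P = 238 - 99 = 139$)
$G{\left(Q,C \right)} = \sqrt{C + Q + C^{2}}$ ($G{\left(Q,C \right)} = \sqrt{\left(C^{2} + Q\right) + C} = \sqrt{\left(Q + C^{2}\right) + C} = \sqrt{C + Q + C^{2}}$)
$\frac{G{\left(35,211 \right)} + 19302}{28686 + P} = \frac{\sqrt{211 + 35 + 211^{2}} + 19302}{28686 + 139} = \frac{\sqrt{211 + 35 + 44521} + 19302}{28825} = \left(\sqrt{44767} + 19302\right) \frac{1}{28825} = \left(19302 + \sqrt{44767}\right) \frac{1}{28825} = \frac{19302}{28825} + \frac{\sqrt{44767}}{28825}$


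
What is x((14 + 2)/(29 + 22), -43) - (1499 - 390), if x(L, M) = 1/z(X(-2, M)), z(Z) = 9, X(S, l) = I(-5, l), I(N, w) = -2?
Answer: -9980/9 ≈ -1108.9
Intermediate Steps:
X(S, l) = -2
x(L, M) = 1/9
x((14 + 2)/(29 + 22), -43) - (1499 - 390) = 1/9 - (1499 - 390) = 1/9 - 1*1109 = 1/9 - 1109 = -9980/9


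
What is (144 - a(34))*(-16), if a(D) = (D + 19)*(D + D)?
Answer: 55360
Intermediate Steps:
a(D) = 2*D*(19 + D) (a(D) = (19 + D)*(2*D) = 2*D*(19 + D))
(144 - a(34))*(-16) = (144 - 2*34*(19 + 34))*(-16) = (144 - 2*34*53)*(-16) = (144 - 1*3604)*(-16) = (144 - 3604)*(-16) = -3460*(-16) = 55360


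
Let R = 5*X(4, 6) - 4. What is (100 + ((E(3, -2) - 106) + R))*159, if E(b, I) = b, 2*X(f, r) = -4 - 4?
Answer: -4293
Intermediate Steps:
X(f, r) = -4 (X(f, r) = (-4 - 4)/2 = (1/2)*(-8) = -4)
R = -24 (R = 5*(-4) - 4 = -20 - 4 = -24)
(100 + ((E(3, -2) - 106) + R))*159 = (100 + ((3 - 106) - 24))*159 = (100 + (-103 - 24))*159 = (100 - 127)*159 = -27*159 = -4293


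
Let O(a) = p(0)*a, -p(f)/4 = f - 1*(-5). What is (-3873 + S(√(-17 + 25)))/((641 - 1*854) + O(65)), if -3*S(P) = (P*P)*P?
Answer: 3873/1513 + 16*√2/4539 ≈ 2.5648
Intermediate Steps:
S(P) = -P³/3 (S(P) = -P*P*P/3 = -P²*P/3 = -P³/3)
p(f) = -20 - 4*f (p(f) = -4*(f - 1*(-5)) = -4*(f + 5) = -4*(5 + f) = -20 - 4*f)
O(a) = -20*a (O(a) = (-20 - 4*0)*a = (-20 + 0)*a = -20*a)
(-3873 + S(√(-17 + 25)))/((641 - 1*854) + O(65)) = (-3873 - (-17 + 25)^(3/2)/3)/((641 - 1*854) - 20*65) = (-3873 - 16*√2/3)/((641 - 854) - 1300) = (-3873 - 16*√2/3)/(-213 - 1300) = (-3873 - 16*√2/3)/(-1513) = (-3873 - 16*√2/3)*(-1/1513) = 3873/1513 + 16*√2/4539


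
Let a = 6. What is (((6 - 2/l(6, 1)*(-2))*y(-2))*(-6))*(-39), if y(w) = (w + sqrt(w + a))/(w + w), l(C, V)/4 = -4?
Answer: 0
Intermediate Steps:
l(C, V) = -16 (l(C, V) = 4*(-4) = -16)
y(w) = (w + sqrt(6 + w))/(2*w) (y(w) = (w + sqrt(w + 6))/(w + w) = (w + sqrt(6 + w))/((2*w)) = (w + sqrt(6 + w))*(1/(2*w)) = (w + sqrt(6 + w))/(2*w))
(((6 - 2/l(6, 1)*(-2))*y(-2))*(-6))*(-39) = (((6 - 2/(-16)*(-2))*((1/2)*(-2 + sqrt(6 - 2))/(-2)))*(-6))*(-39) = (((6 - 2*(-1/16)*(-2))*((1/2)*(-1/2)*(-2 + sqrt(4))))*(-6))*(-39) = (((6 + (1/8)*(-2))*((1/2)*(-1/2)*(-2 + 2)))*(-6))*(-39) = (((6 - 1/4)*((1/2)*(-1/2)*0))*(-6))*(-39) = (((23/4)*0)*(-6))*(-39) = (0*(-6))*(-39) = 0*(-39) = 0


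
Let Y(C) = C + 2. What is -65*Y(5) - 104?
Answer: -559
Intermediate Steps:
Y(C) = 2 + C
-65*Y(5) - 104 = -65*(2 + 5) - 104 = -65*7 - 104 = -455 - 104 = -559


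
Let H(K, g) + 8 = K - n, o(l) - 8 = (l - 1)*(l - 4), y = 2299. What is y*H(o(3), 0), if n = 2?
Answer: -9196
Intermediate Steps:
o(l) = 8 + (-1 + l)*(-4 + l) (o(l) = 8 + (l - 1)*(l - 4) = 8 + (-1 + l)*(-4 + l))
H(K, g) = -10 + K (H(K, g) = -8 + (K - 1*2) = -8 + (K - 2) = -8 + (-2 + K) = -10 + K)
y*H(o(3), 0) = 2299*(-10 + (12 + 3² - 5*3)) = 2299*(-10 + (12 + 9 - 15)) = 2299*(-10 + 6) = 2299*(-4) = -9196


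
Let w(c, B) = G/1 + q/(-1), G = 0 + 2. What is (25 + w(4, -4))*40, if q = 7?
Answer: 800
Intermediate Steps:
G = 2
w(c, B) = -5 (w(c, B) = 2/1 + 7/(-1) = 2*1 + 7*(-1) = 2 - 7 = -5)
(25 + w(4, -4))*40 = (25 - 5)*40 = 20*40 = 800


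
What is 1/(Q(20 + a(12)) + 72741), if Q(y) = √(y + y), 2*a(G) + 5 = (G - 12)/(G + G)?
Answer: 72741/5291253046 - √35/5291253046 ≈ 1.3746e-5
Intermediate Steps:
a(G) = -5/2 + (-12 + G)/(4*G) (a(G) = -5/2 + ((G - 12)/(G + G))/2 = -5/2 + ((-12 + G)/((2*G)))/2 = -5/2 + ((-12 + G)*(1/(2*G)))/2 = -5/2 + ((-12 + G)/(2*G))/2 = -5/2 + (-12 + G)/(4*G))
Q(y) = √2*√y (Q(y) = √(2*y) = √2*√y)
1/(Q(20 + a(12)) + 72741) = 1/(√2*√(20 + (-9/4 - 3/12)) + 72741) = 1/(√2*√(20 + (-9/4 - 3*1/12)) + 72741) = 1/(√2*√(20 + (-9/4 - ¼)) + 72741) = 1/(√2*√(20 - 5/2) + 72741) = 1/(√2*√(35/2) + 72741) = 1/(√2*(√70/2) + 72741) = 1/(√35 + 72741) = 1/(72741 + √35)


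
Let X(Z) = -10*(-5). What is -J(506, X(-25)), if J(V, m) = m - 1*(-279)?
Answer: -329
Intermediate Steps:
X(Z) = 50
J(V, m) = 279 + m (J(V, m) = m + 279 = 279 + m)
-J(506, X(-25)) = -(279 + 50) = -1*329 = -329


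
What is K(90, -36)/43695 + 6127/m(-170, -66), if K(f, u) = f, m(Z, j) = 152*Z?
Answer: -5897637/25090640 ≈ -0.23505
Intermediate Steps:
K(90, -36)/43695 + 6127/m(-170, -66) = 90/43695 + 6127/((152*(-170))) = 90*(1/43695) + 6127/(-25840) = 2/971 + 6127*(-1/25840) = 2/971 - 6127/25840 = -5897637/25090640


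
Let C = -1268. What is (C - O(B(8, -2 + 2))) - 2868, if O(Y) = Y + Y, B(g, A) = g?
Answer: -4152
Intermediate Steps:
O(Y) = 2*Y
(C - O(B(8, -2 + 2))) - 2868 = (-1268 - 2*8) - 2868 = (-1268 - 1*16) - 2868 = (-1268 - 16) - 2868 = -1284 - 2868 = -4152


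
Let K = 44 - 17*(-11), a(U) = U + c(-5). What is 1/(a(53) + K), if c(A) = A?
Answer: 1/279 ≈ 0.0035842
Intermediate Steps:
a(U) = -5 + U (a(U) = U - 5 = -5 + U)
K = 231 (K = 44 + 187 = 231)
1/(a(53) + K) = 1/((-5 + 53) + 231) = 1/(48 + 231) = 1/279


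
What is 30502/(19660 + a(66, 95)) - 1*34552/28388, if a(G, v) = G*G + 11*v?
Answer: -4224/177857917 ≈ -2.3749e-5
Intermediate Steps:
a(G, v) = G² + 11*v
30502/(19660 + a(66, 95)) - 1*34552/28388 = 30502/(19660 + (66² + 11*95)) - 1*34552/28388 = 30502/(19660 + (4356 + 1045)) - 34552*1/28388 = 30502/(19660 + 5401) - 8638/7097 = 30502/25061 - 8638/7097 = -4224/177857917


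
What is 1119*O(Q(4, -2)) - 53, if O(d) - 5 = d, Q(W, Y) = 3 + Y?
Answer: 6661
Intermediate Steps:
O(d) = 5 + d
1119*O(Q(4, -2)) - 53 = 1119*(5 + (3 - 2)) - 53 = 1119*(5 + 1) - 53 = 1119*6 - 53 = 6714 - 53 = 6661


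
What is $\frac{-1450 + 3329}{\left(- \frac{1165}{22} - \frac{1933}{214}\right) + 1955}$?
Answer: $\frac{2211583}{2228076} \approx 0.9926$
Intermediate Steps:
$\frac{-1450 + 3329}{\left(- \frac{1165}{22} - \frac{1933}{214}\right) + 1955} = \frac{1879}{\left(\left(-1165\right) \frac{1}{22} - \frac{1933}{214}\right) + 1955} = \frac{1879}{\left(- \frac{1165}{22} - \frac{1933}{214}\right) + 1955} = \frac{1879}{- \frac{72959}{1177} + 1955} = \frac{1879}{\frac{2228076}{1177}} = 1879 \cdot \frac{1177}{2228076} = \frac{2211583}{2228076}$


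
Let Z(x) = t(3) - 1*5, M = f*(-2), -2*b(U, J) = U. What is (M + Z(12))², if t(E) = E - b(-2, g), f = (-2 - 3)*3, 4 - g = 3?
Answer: 729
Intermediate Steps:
g = 1 (g = 4 - 1*3 = 4 - 3 = 1)
b(U, J) = -U/2
f = -15 (f = -5*3 = -15)
M = 30 (M = -15*(-2) = 30)
t(E) = -1 + E (t(E) = E - (-1)*(-2)/2 = E - 1*1 = E - 1 = -1 + E)
Z(x) = -3 (Z(x) = (-1 + 3) - 1*5 = 2 - 5 = -3)
(M + Z(12))² = (30 - 3)² = 27² = 729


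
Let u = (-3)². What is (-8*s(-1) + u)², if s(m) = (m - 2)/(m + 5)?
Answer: 225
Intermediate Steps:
s(m) = (-2 + m)/(5 + m)
u = 9
(-8*s(-1) + u)² = (-8*(-2 - 1)/(5 - 1) + 9)² = (-8*(-3)/4 + 9)² = (-2*(-3) + 9)² = (-8*(-¾) + 9)² = (6 + 9)² = 15² = 225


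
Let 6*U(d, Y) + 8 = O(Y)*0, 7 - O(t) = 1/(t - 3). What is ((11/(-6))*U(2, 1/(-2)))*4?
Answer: 88/9 ≈ 9.7778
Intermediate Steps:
O(t) = 7 - 1/(-3 + t) (O(t) = 7 - 1/(t - 3) = 7 - 1/(-3 + t))
U(d, Y) = -4/3 (U(d, Y) = -4/3 + (((-22 + 7*Y)/(-3 + Y))*0)/6 = -4/3 + (1/6)*0 = -4/3 + 0 = -4/3)
((11/(-6))*U(2, 1/(-2)))*4 = ((11/(-6))*(-4/3))*4 = ((11*(-1/6))*(-4/3))*4 = -11/6*(-4/3)*4 = (22/9)*4 = 88/9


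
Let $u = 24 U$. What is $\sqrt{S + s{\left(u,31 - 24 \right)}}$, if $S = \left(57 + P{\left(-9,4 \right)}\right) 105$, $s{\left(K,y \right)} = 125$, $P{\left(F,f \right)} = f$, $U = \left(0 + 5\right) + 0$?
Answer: $\sqrt{6530} \approx 80.808$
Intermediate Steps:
$U = 5$ ($U = 5 + 0 = 5$)
$u = 120$ ($u = 24 \cdot 5 = 120$)
$S = 6405$ ($S = \left(57 + 4\right) 105 = 61 \cdot 105 = 6405$)
$\sqrt{S + s{\left(u,31 - 24 \right)}} = \sqrt{6405 + 125} = \sqrt{6530}$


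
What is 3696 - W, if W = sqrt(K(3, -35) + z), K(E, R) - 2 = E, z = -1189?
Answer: 3696 - 4*I*sqrt(74) ≈ 3696.0 - 34.409*I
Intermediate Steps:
K(E, R) = 2 + E
W = 4*I*sqrt(74) (W = sqrt((2 + 3) - 1189) = sqrt(5 - 1189) = sqrt(-1184) = 4*I*sqrt(74) ≈ 34.409*I)
3696 - W = 3696 - 4*I*sqrt(74)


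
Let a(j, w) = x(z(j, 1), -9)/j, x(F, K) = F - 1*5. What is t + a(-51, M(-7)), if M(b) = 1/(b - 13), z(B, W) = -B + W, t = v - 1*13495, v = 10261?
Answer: -164981/51 ≈ -3234.9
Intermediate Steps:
t = -3234 (t = 10261 - 1*13495 = 10261 - 13495 = -3234)
z(B, W) = W - B
M(b) = 1/(-13 + b)
x(F, K) = -5 + F (x(F, K) = F - 5 = -5 + F)
a(j, w) = (-4 - j)/j (a(j, w) = (-5 + (1 - j))/j = (-4 - j)/j)
t + a(-51, M(-7)) = -3234 + (-4 - 1*(-51))/(-51) = -3234 - (-4 + 51)/51 = -3234 - 1/51*47 = -3234 - 47/51 = -164981/51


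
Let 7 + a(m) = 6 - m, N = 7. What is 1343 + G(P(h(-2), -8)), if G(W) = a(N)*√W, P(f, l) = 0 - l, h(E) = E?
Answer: 1343 - 16*√2 ≈ 1320.4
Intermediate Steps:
P(f, l) = -l
a(m) = -1 - m (a(m) = -7 + (6 - m) = -1 - m)
G(W) = -8*√W (G(W) = (-1 - 1*7)*√W = (-1 - 7)*√W = -8*√W)
1343 + G(P(h(-2), -8)) = 1343 - 8*√8 = 1343 - 16*√2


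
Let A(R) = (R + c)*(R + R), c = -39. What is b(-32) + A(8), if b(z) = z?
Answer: -528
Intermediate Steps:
A(R) = 2*R*(-39 + R) (A(R) = (R - 39)*(R + R) = (-39 + R)*(2*R) = 2*R*(-39 + R))
b(-32) + A(8) = -32 + 2*8*(-39 + 8) = -32 + 2*8*(-31) = -32 - 496 = -528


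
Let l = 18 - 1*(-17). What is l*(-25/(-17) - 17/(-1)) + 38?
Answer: 11636/17 ≈ 684.47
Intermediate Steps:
l = 35 (l = 18 + 17 = 35)
l*(-25/(-17) - 17/(-1)) + 38 = 35*(-25/(-17) - 17/(-1)) + 38 = 35*(-25*(-1/17) - 17*(-1)) + 38 = 35*(25/17 + 17) + 38 = 35*(314/17) + 38 = 10990/17 + 38 = 11636/17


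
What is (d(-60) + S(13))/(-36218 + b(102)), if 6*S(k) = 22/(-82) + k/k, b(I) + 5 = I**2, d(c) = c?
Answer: 2455/1058579 ≈ 0.0023191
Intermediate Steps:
b(I) = -5 + I**2
S(k) = 5/41 (S(k) = (22/(-82) + k/k)/6 = (22*(-1/82) + 1)/6 = (-11/41 + 1)/6 = (1/6)*(30/41) = 5/41)
(d(-60) + S(13))/(-36218 + b(102)) = (-60 + 5/41)/(-36218 + (-5 + 102**2)) = -2455/(41*(-36218 + (-5 + 10404))) = -2455/(41*(-36218 + 10399)) = -2455/41/(-25819) = -2455/41*(-1/25819) = 2455/1058579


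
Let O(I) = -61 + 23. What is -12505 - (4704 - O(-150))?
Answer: -17247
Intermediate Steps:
O(I) = -38
-12505 - (4704 - O(-150)) = -12505 - (4704 - 1*(-38)) = -12505 - (4704 + 38) = -12505 - 1*4742 = -12505 - 4742 = -17247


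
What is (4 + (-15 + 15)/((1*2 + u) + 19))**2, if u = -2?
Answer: 16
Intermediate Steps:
(4 + (-15 + 15)/((1*2 + u) + 19))**2 = (4 + (-15 + 15)/((1*2 - 2) + 19))**2 = (4 + 0/((2 - 2) + 19))**2 = (4 + 0/(0 + 19))**2 = (4 + 0/19)**2 = (4 + 0*(1/19))**2 = (4 + 0)**2 = 4**2 = 16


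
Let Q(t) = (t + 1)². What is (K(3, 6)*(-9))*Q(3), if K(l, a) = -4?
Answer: 576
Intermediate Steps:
Q(t) = (1 + t)²
(K(3, 6)*(-9))*Q(3) = (-4*(-9))*(1 + 3)² = 36*4² = 36*16 = 576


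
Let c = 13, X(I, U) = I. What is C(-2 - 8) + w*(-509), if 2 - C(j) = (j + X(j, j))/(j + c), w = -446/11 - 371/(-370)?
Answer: 245859673/12210 ≈ 20136.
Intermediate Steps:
w = -160939/4070 (w = -446*1/11 - 371*(-1/370) = -446/11 + 371/370 = -160939/4070 ≈ -39.543)
C(j) = 2 - 2*j/(13 + j) (C(j) = 2 - (j + j)/(j + 13) = 2 - 2*j/(13 + j))
C(-2 - 8) + w*(-509) = 26/(13 + (-2 - 8)) - 160939/4070*(-509) = 26/(13 - 10) + 81917951/4070 = 26/3 + 81917951/4070 = 245859673/12210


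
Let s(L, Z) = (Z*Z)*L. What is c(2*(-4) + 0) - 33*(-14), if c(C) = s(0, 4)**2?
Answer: 462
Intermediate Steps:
s(L, Z) = L*Z**2 (s(L, Z) = Z**2*L = L*Z**2)
c(C) = 0 (c(C) = (0*4**2)**2 = (0*16)**2 = 0**2 = 0)
c(2*(-4) + 0) - 33*(-14) = 0 - 33*(-14) = 0 + 462 = 462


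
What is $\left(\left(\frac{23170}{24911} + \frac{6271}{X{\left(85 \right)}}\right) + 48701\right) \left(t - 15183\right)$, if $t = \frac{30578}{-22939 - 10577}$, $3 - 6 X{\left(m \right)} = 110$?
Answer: $- \frac{1130789731418163167}{1540278054} \approx -7.3415 \cdot 10^{8}$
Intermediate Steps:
$X{\left(m \right)} = - \frac{107}{6}$ ($X{\left(m \right)} = \frac{1}{2} - \frac{55}{3} = - \frac{107}{6}$)
$t = - \frac{15289}{16758}$ ($t = \frac{30578}{-33516} = 30578 \left(- \frac{1}{33516}\right) = - \frac{15289}{16758} \approx -0.91234$)
$\left(\left(\frac{23170}{24911} + \frac{6271}{X{\left(85 \right)}}\right) + 48701\right) \left(t - 15183\right) = \left(\left(\frac{23170}{24911} + \frac{6271}{- \frac{107}{6}}\right) + 48701\right) \left(- \frac{15289}{16758} - 15183\right) = \left(\left(23170 \cdot \frac{1}{24911} + 6271 \left(- \frac{6}{107}\right)\right) + 48701\right) \left(- \frac{254452003}{16758}\right) = \left(\left(\frac{23170}{24911} - \frac{37626}{107}\right) + 48701\right) \left(- \frac{254452003}{16758}\right) = \left(- \frac{934822096}{2665477} + 48701\right) \left(- \frac{254452003}{16758}\right) = \frac{128876573281}{2665477} \left(- \frac{254452003}{16758}\right) = - \frac{1130789731418163167}{1540278054}$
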